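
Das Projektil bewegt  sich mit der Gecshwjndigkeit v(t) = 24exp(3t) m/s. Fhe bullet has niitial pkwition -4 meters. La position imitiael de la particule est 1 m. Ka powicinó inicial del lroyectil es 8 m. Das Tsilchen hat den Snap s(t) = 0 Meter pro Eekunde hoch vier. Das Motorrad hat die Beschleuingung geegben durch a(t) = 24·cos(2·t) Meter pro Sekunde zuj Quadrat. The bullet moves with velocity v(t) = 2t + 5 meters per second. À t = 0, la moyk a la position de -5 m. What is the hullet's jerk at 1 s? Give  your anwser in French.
Pour résoudre ceci, nous devons prendre 2 dérivées de notre équation de la vitesse v(t) = 2·t + 5. En dérivant la vitesse, nous obtenons l'accélération: a(t) = 2. En prenant d/dt de a(t), nous trouvons j(t) = 0. De l'équation du jerk j(t) = 0, nous substituons t = 1 pour obtenir j = 0.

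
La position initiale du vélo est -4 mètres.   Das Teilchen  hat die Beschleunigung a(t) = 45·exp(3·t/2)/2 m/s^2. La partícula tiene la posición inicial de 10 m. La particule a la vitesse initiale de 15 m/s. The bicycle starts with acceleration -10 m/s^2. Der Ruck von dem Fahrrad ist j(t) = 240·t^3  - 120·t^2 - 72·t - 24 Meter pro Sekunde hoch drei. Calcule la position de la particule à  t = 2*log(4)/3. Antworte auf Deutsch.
Wir müssen das Integral unserer Gleichung für die Beschleunigung a(t) = 45·exp(3·t/2)/2 2-mal finden. Mit ∫a(t)dt und Anwendung von v(0) = 15, finden wir v(t) = 15·exp(3·t/2). Die Stammfunktion von der Geschwindigkeit ist die Position. Mit x(0) = 10 erhalten wir x(t) = 10·exp(3·t/2). Aus der Gleichung für die Position x(t) = 10·exp(3·t/2), setzen wir t = 2*log(4)/3 ein und erhalten x = 40.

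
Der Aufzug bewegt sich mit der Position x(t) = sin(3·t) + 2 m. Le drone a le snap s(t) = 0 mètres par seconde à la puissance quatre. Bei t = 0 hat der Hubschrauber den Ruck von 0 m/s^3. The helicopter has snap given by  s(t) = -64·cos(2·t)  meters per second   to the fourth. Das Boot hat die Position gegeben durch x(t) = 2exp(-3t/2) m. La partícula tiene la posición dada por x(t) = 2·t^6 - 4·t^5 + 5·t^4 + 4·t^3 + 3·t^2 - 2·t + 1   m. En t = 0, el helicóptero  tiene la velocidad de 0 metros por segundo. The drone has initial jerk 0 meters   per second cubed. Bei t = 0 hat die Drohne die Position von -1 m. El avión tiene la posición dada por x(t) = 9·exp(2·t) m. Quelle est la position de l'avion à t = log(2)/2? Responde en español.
De la ecuación de la posición x(t) = 9·exp(2·t), sustituimos t = log(2)/2 para obtener x = 18.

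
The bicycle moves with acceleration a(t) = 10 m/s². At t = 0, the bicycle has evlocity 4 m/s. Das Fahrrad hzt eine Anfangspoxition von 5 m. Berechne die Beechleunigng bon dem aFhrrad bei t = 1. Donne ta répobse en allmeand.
Aus der Gleichung für die Beschleunigung a(t) = 10, setzen wir t = 1 ein und erhalten a = 10.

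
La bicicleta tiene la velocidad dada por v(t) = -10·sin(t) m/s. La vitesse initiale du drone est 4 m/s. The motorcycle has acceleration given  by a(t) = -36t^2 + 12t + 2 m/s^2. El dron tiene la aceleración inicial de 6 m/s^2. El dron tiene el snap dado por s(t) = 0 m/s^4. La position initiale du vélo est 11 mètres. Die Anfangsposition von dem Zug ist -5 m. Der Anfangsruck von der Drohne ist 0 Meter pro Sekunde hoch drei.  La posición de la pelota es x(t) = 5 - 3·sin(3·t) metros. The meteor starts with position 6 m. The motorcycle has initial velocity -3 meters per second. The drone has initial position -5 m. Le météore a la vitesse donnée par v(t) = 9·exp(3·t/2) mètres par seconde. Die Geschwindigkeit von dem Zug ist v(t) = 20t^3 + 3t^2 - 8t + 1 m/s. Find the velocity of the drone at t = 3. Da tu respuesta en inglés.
We need to integrate our snap equation s(t) = 0 3 times. Finding the integral of s(t) and using j(0) = 0: j(t) = 0. Finding the integral of j(t) and using a(0) = 6: a(t) = 6. Finding the antiderivative of a(t) and using v(0) = 4: v(t) = 6·t + 4. Using v(t) = 6·t + 4 and substituting t = 3, we find v = 22.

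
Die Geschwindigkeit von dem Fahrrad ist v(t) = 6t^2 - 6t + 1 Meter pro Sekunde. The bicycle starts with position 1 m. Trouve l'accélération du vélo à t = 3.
En partant de la vitesse v(t) = 6·t^2 - 6·t + 1, nous prenons 1 dérivée. En prenant d/dt de v(t), nous trouvons a(t) = 12·t - 6. De l'équation de l'accélération a(t) = 12·t - 6, nous substituons t = 3 pour obtenir a = 30.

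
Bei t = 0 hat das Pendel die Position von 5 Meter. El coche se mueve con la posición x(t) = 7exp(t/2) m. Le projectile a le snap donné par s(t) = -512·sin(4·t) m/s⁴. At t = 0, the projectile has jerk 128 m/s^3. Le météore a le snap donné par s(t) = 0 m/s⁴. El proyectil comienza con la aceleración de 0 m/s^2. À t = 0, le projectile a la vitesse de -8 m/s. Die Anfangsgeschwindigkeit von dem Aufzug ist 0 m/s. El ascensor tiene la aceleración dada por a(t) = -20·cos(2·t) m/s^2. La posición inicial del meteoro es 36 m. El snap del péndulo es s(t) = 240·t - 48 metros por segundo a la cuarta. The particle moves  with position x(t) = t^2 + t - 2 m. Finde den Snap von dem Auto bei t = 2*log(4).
Ausgehend von der Position x(t) = 7·exp(t/2), nehmen wir 4 Ableitungen. Die Ableitung von der Position ergibt die Geschwindigkeit: v(t) = 7·exp(t/2)/2. Mit d/dt von v(t) finden wir a(t) = 7·exp(t/2)/4. Durch Ableiten von der Beschleunigung erhalten wir den Ruck: j(t) = 7·exp(t/2)/8. Die Ableitung von dem Ruck ergibt den Snap: s(t) = 7·exp(t/2)/16. Aus der Gleichung für den Snap s(t) = 7·exp(t/2)/16, setzen wir t = 2*log(4) ein und erhalten s = 7/4.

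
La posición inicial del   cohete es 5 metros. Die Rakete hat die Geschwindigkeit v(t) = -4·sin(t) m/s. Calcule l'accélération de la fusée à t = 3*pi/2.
Nous devons dériver notre équation de la vitesse v(t) = -4·sin(t) 1 fois. En dérivant la vitesse, nous obtenons l'accélération: a(t) = -4·cos(t). En utilisant a(t) = -4·cos(t) et en substituant t = 3*pi/2, nous trouvons a = 0.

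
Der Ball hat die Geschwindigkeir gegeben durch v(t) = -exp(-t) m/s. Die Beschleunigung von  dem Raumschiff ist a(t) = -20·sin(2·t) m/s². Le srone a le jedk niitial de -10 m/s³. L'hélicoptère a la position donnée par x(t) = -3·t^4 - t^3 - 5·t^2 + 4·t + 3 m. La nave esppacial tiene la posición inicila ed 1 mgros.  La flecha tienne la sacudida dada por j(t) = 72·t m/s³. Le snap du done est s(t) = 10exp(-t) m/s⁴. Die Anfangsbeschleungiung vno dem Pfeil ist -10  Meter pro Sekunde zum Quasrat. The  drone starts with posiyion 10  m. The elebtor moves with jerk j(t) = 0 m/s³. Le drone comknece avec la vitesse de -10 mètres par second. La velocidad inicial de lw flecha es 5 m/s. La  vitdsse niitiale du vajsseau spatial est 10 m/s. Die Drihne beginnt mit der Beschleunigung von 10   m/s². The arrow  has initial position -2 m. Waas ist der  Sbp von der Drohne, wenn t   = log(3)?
Wir haben den Snap s(t) = 10·exp(-t). Durch Einsetzen von t = log(3): s(log(3)) = 10/3.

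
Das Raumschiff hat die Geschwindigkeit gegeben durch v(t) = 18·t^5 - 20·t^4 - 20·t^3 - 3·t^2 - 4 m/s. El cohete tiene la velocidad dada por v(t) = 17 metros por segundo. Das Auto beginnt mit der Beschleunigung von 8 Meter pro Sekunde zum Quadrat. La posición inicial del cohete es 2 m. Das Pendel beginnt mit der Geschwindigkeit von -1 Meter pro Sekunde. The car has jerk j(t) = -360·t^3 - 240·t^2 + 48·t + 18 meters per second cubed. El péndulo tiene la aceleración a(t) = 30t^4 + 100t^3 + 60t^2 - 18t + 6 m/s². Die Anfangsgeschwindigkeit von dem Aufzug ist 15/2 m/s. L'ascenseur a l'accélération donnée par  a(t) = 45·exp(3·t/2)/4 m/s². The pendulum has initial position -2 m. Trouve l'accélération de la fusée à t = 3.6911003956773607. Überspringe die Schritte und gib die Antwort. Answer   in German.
Die Antwort ist 0.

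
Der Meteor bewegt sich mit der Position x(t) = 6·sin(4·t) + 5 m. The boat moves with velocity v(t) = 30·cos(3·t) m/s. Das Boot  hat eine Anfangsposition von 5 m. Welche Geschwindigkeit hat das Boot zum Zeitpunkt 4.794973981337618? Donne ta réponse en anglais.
We have velocity v(t) = 30·cos(3·t). Substituting t = 4.794973981337618: v(4.794973981337618) = -7.35684396016952.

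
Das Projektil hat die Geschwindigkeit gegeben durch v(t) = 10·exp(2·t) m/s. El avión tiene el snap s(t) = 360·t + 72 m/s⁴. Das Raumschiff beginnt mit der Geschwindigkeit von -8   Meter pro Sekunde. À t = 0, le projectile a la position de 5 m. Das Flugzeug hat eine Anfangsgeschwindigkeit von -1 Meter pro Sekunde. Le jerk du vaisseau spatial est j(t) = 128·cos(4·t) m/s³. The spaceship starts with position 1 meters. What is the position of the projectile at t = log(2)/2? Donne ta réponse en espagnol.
Partiendo de la velocidad v(t) = 10·exp(2·t), tomamos 1 antiderivada. La antiderivada de la velocidad es la posición. Usando x(0) = 5, obtenemos x(t) = 5·exp(2·t). De la ecuación de la posición x(t) = 5·exp(2·t), sustituimos t = log(2)/2 para obtener x = 10.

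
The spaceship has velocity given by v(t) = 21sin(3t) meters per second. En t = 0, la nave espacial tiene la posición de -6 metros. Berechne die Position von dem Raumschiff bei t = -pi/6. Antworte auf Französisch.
Nous devons trouver l'intégrale de notre équation de la vitesse v(t) = 21·sin(3·t) 1 fois. L'intégrale de la vitesse est la position. En utilisant x(0) = -6, nous obtenons x(t) = 1 - 7·cos(3·t). De l'équation de la position x(t) = 1 - 7·cos(3·t), nous substituons t = -pi/6 pour obtenir x = 1.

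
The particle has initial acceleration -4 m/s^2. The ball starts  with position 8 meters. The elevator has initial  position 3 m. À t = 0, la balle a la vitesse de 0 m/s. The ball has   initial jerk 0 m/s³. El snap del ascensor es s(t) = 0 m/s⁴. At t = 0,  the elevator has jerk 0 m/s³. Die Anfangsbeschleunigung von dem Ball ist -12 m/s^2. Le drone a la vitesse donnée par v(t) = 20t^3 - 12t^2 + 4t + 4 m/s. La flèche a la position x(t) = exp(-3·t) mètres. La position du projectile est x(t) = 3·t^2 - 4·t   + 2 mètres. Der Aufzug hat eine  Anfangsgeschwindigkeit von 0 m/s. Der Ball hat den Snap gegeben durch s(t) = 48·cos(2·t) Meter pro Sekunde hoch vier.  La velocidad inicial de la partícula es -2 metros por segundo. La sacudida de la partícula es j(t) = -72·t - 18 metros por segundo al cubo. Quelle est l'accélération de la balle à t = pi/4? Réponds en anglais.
We must find the integral of our snap equation s(t) = 48·cos(2·t) 2 times. The antiderivative of snap is jerk. Using j(0) = 0, we get j(t) = 24·sin(2·t). Finding the integral of j(t) and using a(0) = -12: a(t) = -12·cos(2·t). From the given acceleration equation a(t) = -12·cos(2·t), we substitute t = pi/4 to get a = 0.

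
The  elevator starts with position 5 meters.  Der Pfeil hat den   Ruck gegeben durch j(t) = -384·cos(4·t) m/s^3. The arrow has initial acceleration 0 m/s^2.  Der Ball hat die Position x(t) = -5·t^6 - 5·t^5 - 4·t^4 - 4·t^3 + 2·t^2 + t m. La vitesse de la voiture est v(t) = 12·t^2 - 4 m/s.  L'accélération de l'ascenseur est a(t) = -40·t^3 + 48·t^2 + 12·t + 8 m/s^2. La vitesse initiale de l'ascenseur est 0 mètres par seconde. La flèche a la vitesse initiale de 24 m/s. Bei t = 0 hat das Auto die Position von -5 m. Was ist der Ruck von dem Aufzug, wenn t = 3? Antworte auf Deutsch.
Um dies zu lösen, müssen wir 1 Ableitung unserer Gleichung für die Beschleunigung a(t) = -40·t^3 + 48·t^2 + 12·t + 8 nehmen. Durch Ableiten von der Beschleunigung erhalten wir den Ruck: j(t) = -120·t^2 + 96·t + 12. Mit j(t) = -120·t^2 + 96·t + 12 und Einsetzen von t = 3, finden wir j = -780.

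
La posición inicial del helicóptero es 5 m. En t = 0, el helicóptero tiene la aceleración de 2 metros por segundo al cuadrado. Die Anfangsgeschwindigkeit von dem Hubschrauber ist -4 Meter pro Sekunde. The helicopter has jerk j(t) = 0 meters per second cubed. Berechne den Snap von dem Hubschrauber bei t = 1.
Ausgehend von dem Ruck j(t) = 0, nehmen wir 1 Ableitung. Durch Ableiten von dem Ruck erhalten wir den Snap: s(t) = 0. Wir haben den Snap s(t) = 0. Durch Einsetzen von t = 1: s(1) = 0.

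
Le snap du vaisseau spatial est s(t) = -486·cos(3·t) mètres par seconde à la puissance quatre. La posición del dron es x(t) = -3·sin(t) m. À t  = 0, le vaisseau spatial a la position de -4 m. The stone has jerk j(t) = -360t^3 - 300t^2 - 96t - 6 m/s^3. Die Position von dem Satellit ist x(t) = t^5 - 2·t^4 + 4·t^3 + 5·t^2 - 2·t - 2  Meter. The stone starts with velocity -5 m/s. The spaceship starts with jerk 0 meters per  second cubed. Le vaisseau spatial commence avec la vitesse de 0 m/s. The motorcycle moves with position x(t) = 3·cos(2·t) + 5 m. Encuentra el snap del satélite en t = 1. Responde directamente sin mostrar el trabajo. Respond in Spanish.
La respuesta es 72.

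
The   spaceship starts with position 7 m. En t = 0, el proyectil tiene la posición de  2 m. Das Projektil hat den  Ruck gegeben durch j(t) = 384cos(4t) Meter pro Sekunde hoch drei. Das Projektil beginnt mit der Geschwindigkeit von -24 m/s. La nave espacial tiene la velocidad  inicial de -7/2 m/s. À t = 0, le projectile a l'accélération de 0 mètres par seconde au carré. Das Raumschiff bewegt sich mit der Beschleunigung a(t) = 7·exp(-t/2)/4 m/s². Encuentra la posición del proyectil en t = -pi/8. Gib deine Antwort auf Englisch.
We must find the antiderivative of our jerk equation j(t) = 384·cos(4·t) 3 times. Taking ∫j(t)dt and applying a(0) = 0, we find a(t) = 96·sin(4·t). Integrating acceleration and using the initial condition v(0) = -24, we get v(t) = -24·cos(4·t). The antiderivative of velocity, with x(0) = 2, gives position: x(t) = 2 - 6·sin(4·t). From the given position equation x(t) = 2 - 6·sin(4·t), we substitute t = -pi/8 to get x = 8.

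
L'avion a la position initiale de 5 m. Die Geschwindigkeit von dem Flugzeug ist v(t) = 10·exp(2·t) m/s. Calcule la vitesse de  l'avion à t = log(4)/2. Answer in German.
Wir haben die Geschwindigkeit v(t) = 10·exp(2·t). Durch Einsetzen von t = log(4)/2: v(log(4)/2) = 40.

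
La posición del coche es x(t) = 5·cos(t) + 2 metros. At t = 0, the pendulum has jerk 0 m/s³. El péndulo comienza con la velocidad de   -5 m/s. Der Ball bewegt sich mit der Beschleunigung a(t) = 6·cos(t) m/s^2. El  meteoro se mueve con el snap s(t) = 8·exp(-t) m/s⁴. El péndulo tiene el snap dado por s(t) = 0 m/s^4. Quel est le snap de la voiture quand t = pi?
Pour résoudre ceci, nous devons prendre 4 dérivées de notre équation de la position x(t) = 5·cos(t) + 2. En dérivant la position, nous obtenons la vitesse: v(t) = -5·sin(t). En dérivant la vitesse, nous obtenons l'accélération: a(t) = -5·cos(t). En prenant d/dt de a(t), nous trouvons j(t) = 5·sin(t). En dérivant le jerk, nous obtenons le snap: s(t) = 5·cos(t). De l'équation du snap s(t) = 5·cos(t), nous substituons t = pi pour obtenir s = -5.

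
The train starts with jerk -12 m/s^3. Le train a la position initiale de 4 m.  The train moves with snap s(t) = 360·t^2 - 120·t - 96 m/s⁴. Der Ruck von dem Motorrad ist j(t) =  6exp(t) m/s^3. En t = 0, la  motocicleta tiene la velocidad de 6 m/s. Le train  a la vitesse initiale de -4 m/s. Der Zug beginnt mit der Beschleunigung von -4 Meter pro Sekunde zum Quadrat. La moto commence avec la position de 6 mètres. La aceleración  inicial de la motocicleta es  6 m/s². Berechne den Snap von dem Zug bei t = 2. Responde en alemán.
Mit s(t) = 360·t^2 - 120·t - 96 und Einsetzen von t = 2, finden wir s = 1104.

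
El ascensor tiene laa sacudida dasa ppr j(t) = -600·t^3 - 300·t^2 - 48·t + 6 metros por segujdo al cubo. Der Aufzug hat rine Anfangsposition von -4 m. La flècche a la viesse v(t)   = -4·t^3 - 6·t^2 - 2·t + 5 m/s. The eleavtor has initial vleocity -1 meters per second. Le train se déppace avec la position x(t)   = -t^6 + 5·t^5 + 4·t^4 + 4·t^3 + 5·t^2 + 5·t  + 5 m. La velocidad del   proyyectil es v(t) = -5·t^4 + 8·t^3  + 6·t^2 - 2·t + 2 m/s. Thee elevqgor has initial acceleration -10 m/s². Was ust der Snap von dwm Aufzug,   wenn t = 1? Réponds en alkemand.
Um dies zu lösen, müssen wir 1 Ableitung unserer Gleichung für den Ruck j(t) = -600·t^3 - 300·t^2 - 48·t + 6 nehmen. Mit d/dt von j(t) finden wir s(t) = -1800·t^2 - 600·t - 48. Wir haben den Snap s(t) = -1800·t^2 - 600·t - 48. Durch Einsetzen von t = 1: s(1) = -2448.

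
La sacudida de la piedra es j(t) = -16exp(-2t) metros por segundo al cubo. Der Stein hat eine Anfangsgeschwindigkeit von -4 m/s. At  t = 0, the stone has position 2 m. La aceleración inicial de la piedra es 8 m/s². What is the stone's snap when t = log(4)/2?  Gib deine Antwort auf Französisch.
Pour résoudre ceci, nous devons prendre 1 dérivée de notre équation du jerk j(t) = -16·exp(-2·t). La dérivée du jerk donne le snap: s(t) = 32·exp(-2·t). Nous avons le snap s(t) = 32·exp(-2·t). En substituant t = log(4)/2: s(log(4)/2) = 8.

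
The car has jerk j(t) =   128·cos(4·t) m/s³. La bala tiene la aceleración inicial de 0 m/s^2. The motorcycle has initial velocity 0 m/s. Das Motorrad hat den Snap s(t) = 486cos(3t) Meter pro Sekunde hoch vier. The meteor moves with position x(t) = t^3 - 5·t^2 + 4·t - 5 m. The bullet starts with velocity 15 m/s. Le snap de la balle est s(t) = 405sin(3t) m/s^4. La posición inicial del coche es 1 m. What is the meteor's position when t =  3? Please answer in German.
Aus der Gleichung für die Position x(t) = t^3 - 5·t^2 + 4·t - 5, setzen wir t = 3 ein und erhalten x = -11.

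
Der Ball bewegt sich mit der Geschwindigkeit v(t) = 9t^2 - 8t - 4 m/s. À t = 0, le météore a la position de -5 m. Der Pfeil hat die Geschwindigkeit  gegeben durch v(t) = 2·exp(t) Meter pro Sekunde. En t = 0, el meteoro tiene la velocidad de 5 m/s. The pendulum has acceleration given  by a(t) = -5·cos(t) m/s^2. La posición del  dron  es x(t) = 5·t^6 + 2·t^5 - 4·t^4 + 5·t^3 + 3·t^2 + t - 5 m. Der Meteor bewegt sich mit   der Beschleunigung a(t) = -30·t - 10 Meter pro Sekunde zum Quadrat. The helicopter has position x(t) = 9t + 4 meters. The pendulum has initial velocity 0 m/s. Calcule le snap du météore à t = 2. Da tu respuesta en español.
Debemos derivar nuestra ecuación de la aceleración a(t) = -30·t - 10 2 veces. Tomando d/dt de a(t), encontramos j(t) = -30. La derivada de la sacudida da el snap: s(t) = 0. Tenemos el snap s(t) = 0. Sustituyendo t = 2: s(2) = 0.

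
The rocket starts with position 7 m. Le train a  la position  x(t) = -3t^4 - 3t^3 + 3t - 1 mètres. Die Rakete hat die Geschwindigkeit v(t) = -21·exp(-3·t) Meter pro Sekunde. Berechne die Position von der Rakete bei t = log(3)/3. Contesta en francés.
En partant de la vitesse v(t) = -21·exp(-3·t), nous prenons 1 intégrale. La primitive de la vitesse, avec x(0) = 7, donne la position: x(t) = 7·exp(-3·t). En utilisant x(t) = 7·exp(-3·t) et en substituant t = log(3)/3, nous trouvons x = 7/3.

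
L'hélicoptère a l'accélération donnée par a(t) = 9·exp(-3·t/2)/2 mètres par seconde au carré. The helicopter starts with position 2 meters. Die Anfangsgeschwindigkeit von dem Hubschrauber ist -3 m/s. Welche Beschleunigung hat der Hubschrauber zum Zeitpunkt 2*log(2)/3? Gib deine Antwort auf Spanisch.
De la ecuación de la aceleración a(t) = 9·exp(-3·t/2)/2, sustituimos t = 2*log(2)/3 para obtener a = 9/4.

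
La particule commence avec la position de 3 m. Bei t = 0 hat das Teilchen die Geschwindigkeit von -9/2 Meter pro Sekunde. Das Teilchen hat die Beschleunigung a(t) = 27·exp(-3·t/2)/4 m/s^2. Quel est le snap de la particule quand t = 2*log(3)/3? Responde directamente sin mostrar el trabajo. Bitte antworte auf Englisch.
The snap at t = 2*log(3)/3 is s = 81/16.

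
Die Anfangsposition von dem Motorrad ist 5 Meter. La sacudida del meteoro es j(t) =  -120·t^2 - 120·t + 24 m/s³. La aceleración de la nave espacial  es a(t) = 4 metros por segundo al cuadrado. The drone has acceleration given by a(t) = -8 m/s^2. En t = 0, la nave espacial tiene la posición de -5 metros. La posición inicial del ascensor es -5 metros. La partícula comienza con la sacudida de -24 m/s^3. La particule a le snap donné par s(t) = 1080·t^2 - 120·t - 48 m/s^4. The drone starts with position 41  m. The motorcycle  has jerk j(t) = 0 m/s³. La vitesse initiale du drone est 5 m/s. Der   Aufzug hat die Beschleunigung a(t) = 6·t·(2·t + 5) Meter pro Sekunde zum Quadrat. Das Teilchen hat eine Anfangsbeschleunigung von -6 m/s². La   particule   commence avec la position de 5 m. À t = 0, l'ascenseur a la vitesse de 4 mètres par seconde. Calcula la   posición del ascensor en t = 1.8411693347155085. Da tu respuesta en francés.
Nous devons trouver l'intégrale de notre équation de l'accélération a(t) = 6·t·(2·t + 5) 2 fois. En intégrant l'accélération et en utilisant la condition initiale v(0) = 4, nous obtenons v(t) = 4·t^3 + 15·t^2 + 4. L'intégrale de la vitesse est la position. En utilisant x(0) = -5, nous obtenons x(t) = t^4 + 5·t^3 + 4·t - 5. Nous avons la position x(t) = t^4 + 5·t^3 + 4·t - 5. En substituant t = 1.8411693347155085: x(1.8411693347155085) = 45.0630712283269.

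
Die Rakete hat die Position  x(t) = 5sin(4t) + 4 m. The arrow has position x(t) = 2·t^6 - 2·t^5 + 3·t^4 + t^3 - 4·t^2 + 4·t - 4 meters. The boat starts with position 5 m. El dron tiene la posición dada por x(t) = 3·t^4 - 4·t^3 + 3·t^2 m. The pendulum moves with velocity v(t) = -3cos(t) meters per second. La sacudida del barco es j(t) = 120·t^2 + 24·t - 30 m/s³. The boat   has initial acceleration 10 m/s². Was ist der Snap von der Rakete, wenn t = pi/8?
Wir müssen unsere Gleichung für die Position x(t) = 5·sin(4·t) + 4 4-mal ableiten. Die Ableitung von der Position ergibt die Geschwindigkeit: v(t) = 20·cos(4·t). Die Ableitung von der Geschwindigkeit ergibt die Beschleunigung: a(t) = -80·sin(4·t). Mit d/dt von a(t) finden wir j(t) = -320·cos(4·t). Mit d/dt von j(t) finden wir s(t) = 1280·sin(4·t). Aus der Gleichung für den Snap s(t) = 1280·sin(4·t), setzen wir t = pi/8 ein und erhalten s = 1280.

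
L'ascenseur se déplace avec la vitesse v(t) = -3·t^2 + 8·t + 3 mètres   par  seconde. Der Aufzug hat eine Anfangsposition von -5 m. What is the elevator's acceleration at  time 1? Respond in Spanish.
Para resolver esto, necesitamos tomar 1 derivada de nuestra ecuación de la velocidad v(t) = -3·t^2 + 8·t + 3. La derivada de la velocidad da la aceleración: a(t) = 8 - 6·t. Usando a(t) = 8 - 6·t y sustituyendo t = 1, encontramos a = 2.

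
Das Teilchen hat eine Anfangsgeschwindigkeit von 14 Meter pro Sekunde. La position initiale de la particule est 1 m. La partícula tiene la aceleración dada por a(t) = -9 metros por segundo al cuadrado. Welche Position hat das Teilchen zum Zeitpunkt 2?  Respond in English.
We need to integrate our acceleration equation a(t) = -9 2 times. The integral of acceleration is velocity. Using v(0) = 14, we get v(t) = 14 - 9·t. The antiderivative of velocity, with x(0) = 1, gives position: x(t) = -9·t^2/2 + 14·t + 1. Using x(t) = -9·t^2/2 + 14·t + 1 and substituting t = 2, we find x = 11.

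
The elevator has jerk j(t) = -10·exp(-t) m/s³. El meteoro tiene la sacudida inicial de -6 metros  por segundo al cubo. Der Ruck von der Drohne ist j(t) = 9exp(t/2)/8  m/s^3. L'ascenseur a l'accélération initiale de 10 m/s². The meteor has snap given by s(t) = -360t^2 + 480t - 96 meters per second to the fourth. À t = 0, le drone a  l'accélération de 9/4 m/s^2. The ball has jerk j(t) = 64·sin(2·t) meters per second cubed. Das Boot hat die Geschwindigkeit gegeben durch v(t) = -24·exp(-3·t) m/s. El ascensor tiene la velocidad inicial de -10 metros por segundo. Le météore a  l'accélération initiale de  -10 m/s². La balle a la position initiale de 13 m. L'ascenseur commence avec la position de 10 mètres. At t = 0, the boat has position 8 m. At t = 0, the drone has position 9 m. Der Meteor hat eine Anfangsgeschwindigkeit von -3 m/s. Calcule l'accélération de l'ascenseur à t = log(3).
Nous devons trouver l'intégrale de notre équation du jerk j(t) = -10·exp(-t) 1 fois. En intégrant le jerk et en utilisant la condition initiale a(0) = 10, nous obtenons a(t) = 10·exp(-t). En utilisant a(t) = 10·exp(-t) et en substituant t = log(3), nous trouvons a = 10/3.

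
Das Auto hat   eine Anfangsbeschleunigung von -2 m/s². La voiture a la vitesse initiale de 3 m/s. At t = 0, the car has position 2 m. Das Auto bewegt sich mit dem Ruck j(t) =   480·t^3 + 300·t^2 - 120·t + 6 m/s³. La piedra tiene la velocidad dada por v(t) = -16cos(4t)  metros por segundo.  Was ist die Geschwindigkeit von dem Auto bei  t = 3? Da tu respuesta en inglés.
To find the answer, we compute 2 antiderivatives of j(t) = 480·t^3 + 300·t^2 - 120·t + 6. Taking ∫j(t)dt and applying a(0) = -2, we find a(t) = 120·t^4 + 100·t^3 - 60·t^2 + 6·t - 2. The antiderivative of acceleration is velocity. Using v(0) = 3, we get v(t) = 24·t^5 + 25·t^4 - 20·t^3 + 3·t^2 - 2·t + 3. We have velocity v(t) = 24·t^5 + 25·t^4 - 20·t^3 + 3·t^2 - 2·t + 3. Substituting t = 3: v(3) = 7341.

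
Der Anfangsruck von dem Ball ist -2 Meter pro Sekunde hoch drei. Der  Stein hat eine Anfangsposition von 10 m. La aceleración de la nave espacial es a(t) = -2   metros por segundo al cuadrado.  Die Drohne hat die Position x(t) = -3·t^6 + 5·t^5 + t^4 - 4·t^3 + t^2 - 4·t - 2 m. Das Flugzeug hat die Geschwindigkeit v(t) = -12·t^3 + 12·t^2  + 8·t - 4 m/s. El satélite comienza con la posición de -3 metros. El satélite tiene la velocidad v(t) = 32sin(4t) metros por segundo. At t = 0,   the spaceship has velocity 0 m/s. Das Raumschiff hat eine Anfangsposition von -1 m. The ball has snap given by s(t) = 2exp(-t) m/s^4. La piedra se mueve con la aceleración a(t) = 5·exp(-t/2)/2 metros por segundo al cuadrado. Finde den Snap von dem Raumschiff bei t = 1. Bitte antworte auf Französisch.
En partant de l'accélération a(t) = -2, nous prenons 2 dérivées. En prenant d/dt de a(t), nous trouvons j(t) = 0. En dérivant le jerk, nous obtenons le snap: s(t) = 0. De l'équation du snap s(t) = 0, nous substituons t = 1 pour obtenir s = 0.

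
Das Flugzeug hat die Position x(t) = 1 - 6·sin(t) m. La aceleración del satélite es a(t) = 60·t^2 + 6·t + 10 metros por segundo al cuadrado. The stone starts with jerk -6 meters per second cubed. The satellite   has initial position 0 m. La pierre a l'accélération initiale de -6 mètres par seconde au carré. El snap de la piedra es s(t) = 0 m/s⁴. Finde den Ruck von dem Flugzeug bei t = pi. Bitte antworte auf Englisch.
We must differentiate our position equation x(t) = 1 - 6·sin(t) 3 times. Differentiating position, we get velocity: v(t) = -6·cos(t). Differentiating velocity, we get acceleration: a(t) = 6·sin(t). The derivative of acceleration gives jerk: j(t) = 6·cos(t). Using j(t) = 6·cos(t) and substituting t = pi, we find j = -6.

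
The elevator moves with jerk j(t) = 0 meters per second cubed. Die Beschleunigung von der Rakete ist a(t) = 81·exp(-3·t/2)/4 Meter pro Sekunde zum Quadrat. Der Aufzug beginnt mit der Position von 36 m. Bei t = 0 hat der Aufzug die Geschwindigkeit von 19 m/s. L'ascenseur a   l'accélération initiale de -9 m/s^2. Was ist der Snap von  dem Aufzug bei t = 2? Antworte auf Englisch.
Starting from jerk j(t) = 0, we take 1 derivative. Taking d/dt of j(t), we find s(t) = 0. Using s(t) = 0 and substituting t = 2, we find s = 0.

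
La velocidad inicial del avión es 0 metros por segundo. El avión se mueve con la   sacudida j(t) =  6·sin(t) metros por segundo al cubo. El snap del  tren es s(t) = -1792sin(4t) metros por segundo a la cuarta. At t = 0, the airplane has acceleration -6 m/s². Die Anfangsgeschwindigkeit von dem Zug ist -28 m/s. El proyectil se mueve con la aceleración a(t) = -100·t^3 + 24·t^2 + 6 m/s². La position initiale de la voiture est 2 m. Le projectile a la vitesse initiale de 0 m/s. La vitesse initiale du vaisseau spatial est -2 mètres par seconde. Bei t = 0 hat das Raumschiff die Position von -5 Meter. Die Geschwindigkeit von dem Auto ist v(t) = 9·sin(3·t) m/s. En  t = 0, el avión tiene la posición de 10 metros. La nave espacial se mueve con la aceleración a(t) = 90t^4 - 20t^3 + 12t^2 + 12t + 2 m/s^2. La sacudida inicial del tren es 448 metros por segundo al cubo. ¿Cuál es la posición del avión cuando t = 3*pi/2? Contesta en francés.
Nous devons trouver l'intégrale de notre équation du jerk j(t) = 6·sin(t) 3 fois. En prenant ∫j(t)dt et en appliquant a(0) = -6, nous trouvons a(t) = -6·cos(t). En prenant ∫a(t)dt et en appliquant v(0) = 0, nous trouvons v(t) = -6·sin(t). En prenant ∫v(t)dt et en appliquant x(0) = 10, nous trouvons x(t) = 6·cos(t) + 4. En utilisant x(t) = 6·cos(t) + 4 et en substituant t = 3*pi/2, nous trouvons x = 4.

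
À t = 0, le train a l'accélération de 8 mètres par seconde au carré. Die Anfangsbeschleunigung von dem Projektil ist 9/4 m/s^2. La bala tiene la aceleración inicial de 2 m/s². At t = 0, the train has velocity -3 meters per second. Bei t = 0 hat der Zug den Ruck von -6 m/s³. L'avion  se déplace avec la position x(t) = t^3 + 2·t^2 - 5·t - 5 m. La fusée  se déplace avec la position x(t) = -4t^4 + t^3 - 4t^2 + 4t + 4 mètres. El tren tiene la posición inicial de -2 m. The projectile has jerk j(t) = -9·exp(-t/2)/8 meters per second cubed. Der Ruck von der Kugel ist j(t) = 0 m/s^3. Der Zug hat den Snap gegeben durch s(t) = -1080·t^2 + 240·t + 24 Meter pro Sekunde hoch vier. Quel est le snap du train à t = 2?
De l'équation du snap s(t) = -1080·t^2 + 240·t + 24, nous substituons t = 2 pour obtenir s = -3816.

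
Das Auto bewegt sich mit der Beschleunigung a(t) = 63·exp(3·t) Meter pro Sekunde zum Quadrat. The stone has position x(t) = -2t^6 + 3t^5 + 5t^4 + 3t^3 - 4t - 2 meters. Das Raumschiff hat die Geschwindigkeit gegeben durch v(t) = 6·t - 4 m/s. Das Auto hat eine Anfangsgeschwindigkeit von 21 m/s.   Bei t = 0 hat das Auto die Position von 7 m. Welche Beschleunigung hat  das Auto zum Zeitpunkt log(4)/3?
Aus der Gleichung für die Beschleunigung a(t) = 63·exp(3·t), setzen wir t = log(4)/3 ein und erhalten a = 252.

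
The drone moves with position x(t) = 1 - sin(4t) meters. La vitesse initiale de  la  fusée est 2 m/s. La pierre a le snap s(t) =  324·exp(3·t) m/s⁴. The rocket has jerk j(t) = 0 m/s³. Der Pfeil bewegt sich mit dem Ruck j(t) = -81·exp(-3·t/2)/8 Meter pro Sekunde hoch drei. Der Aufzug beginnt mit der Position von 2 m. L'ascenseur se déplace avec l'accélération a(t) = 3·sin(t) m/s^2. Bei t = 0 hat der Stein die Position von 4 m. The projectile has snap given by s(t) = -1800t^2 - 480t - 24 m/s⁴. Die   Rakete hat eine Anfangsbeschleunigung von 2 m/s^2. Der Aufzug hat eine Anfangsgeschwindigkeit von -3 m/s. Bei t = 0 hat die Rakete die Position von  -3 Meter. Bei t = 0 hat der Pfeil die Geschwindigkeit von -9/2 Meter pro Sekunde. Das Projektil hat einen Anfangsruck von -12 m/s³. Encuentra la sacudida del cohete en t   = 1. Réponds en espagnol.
Usando j(t) = 0 y sustituyendo t = 1, encontramos j = 0.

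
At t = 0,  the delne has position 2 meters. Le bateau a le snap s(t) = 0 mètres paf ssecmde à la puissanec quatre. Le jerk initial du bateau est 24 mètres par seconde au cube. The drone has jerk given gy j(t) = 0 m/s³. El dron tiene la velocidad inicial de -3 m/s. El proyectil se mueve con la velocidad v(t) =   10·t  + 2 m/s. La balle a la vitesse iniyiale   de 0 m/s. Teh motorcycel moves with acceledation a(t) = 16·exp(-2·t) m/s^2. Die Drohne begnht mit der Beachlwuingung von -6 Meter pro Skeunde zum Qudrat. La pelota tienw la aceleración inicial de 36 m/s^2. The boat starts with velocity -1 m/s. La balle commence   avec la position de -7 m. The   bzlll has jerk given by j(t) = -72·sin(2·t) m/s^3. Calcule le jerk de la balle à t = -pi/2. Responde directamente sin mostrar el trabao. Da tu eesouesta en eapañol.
En t = -pi/2, j = 0.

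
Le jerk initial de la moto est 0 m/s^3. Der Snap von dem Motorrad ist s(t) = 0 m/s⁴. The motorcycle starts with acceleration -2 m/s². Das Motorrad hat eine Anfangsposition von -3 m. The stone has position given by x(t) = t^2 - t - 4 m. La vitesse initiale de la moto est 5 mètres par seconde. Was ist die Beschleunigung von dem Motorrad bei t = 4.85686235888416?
Wir müssen das Integral unserer Gleichung für den Snap s(t) = 0 2-mal finden. Das Integral von dem Snap, mit j(0) = 0, ergibt den Ruck: j(t) = 0. Die Stammfunktion von dem Ruck ist die Beschleunigung. Mit a(0) = -2 erhalten wir a(t) = -2. Wir haben die Beschleunigung a(t) = -2. Durch Einsetzen von t = 4.85686235888416: a(4.85686235888416) = -2.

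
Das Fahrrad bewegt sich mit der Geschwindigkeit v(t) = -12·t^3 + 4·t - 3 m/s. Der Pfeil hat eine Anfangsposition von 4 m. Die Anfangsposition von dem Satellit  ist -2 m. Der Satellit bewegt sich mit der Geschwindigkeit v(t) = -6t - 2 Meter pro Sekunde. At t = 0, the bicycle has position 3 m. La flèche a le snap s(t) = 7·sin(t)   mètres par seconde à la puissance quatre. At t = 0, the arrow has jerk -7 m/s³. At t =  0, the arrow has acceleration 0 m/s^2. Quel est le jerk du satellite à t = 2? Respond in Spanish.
Partiendo de la velocidad v(t) = -6·t - 2, tomamos 2 derivadas. La derivada de la velocidad da la aceleración: a(t) = -6. La derivada de la aceleración da la sacudida: j(t) = 0. De la ecuación de la sacudida j(t) = 0, sustituimos t = 2 para obtener j = 0.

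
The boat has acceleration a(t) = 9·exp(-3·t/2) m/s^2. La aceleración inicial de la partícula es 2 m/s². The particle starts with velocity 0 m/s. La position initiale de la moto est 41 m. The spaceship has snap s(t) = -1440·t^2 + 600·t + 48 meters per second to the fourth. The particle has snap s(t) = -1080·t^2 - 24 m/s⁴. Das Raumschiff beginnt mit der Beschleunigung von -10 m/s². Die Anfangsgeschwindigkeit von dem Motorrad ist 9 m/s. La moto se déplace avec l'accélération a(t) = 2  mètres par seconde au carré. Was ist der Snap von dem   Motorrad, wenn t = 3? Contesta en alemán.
Wir müssen unsere Gleichung für die Beschleunigung a(t) = 2 2-mal ableiten. Die Ableitung von der Beschleunigung ergibt den Ruck: j(t) = 0. Die Ableitung von dem Ruck ergibt den Snap: s(t) = 0. Mit s(t) = 0 und Einsetzen von t = 3, finden wir s = 0.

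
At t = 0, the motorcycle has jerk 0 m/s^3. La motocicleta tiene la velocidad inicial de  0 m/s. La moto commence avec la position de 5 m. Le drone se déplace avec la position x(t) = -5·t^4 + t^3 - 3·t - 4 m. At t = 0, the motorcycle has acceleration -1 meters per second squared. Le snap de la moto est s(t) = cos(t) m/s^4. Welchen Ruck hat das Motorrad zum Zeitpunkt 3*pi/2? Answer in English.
To solve this, we need to take 1 integral of our snap equation s(t) = cos(t). Taking ∫s(t)dt and applying j(0) = 0, we find j(t) = sin(t). Using j(t) = sin(t) and substituting t = 3*pi/2, we find j = -1.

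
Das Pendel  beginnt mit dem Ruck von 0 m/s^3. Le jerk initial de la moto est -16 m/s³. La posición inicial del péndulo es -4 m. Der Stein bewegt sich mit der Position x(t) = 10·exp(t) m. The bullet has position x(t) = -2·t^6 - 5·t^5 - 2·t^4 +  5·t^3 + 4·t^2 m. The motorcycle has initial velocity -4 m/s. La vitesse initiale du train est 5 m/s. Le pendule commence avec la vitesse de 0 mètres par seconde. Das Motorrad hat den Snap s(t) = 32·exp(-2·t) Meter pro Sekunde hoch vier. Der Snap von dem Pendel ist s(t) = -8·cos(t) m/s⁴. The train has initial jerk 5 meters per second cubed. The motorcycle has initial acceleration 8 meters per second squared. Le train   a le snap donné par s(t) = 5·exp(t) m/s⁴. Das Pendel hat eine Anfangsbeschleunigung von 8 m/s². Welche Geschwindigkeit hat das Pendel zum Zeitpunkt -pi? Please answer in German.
Um dies zu lösen, müssen wir 3 Stammfunktionen unserer Gleichung für den Snap s(t) = -8·cos(t) finden. Durch Integration von dem Snap und Verwendung der Anfangsbedingung j(0) = 0, erhalten wir j(t) = -8·sin(t). Die Stammfunktion von dem Ruck ist die Beschleunigung. Mit a(0) = 8 erhalten wir a(t) = 8·cos(t). Die Stammfunktion von der Beschleunigung ist die Geschwindigkeit. Mit v(0) = 0 erhalten wir v(t) = 8·sin(t). Wir haben die Geschwindigkeit v(t) = 8·sin(t). Durch Einsetzen von t = -pi: v(-pi) = 0.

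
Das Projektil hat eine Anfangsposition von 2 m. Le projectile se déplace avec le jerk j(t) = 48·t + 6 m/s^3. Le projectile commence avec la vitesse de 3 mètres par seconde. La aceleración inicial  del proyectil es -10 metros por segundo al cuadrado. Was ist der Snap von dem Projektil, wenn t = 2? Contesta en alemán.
Ausgehend von dem Ruck j(t) = 48·t + 6, nehmen wir 1 Ableitung. Die Ableitung von dem Ruck ergibt den Snap: s(t) = 48. Mit s(t) = 48 und Einsetzen von t = 2, finden wir s = 48.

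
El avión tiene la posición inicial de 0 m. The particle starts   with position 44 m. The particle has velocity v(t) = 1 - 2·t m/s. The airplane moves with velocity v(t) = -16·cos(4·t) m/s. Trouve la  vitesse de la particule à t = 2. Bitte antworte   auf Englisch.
We have velocity v(t) = 1 - 2·t. Substituting t = 2: v(2) = -3.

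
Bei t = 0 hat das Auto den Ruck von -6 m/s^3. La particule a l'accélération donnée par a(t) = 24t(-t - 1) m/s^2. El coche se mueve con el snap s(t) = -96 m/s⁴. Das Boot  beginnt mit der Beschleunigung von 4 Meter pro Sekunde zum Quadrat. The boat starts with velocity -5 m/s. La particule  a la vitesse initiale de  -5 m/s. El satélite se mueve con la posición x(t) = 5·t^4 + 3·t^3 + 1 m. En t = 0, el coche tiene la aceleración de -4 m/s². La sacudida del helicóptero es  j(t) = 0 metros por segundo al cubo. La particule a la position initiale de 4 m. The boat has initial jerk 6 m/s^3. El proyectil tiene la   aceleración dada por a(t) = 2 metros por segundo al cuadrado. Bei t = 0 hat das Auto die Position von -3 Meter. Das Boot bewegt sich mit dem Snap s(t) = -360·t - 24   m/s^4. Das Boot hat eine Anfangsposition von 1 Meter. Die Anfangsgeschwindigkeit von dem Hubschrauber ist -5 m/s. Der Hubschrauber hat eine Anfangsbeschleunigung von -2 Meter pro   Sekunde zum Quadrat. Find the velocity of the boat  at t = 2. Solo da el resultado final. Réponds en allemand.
Bei t = 2, v = -257.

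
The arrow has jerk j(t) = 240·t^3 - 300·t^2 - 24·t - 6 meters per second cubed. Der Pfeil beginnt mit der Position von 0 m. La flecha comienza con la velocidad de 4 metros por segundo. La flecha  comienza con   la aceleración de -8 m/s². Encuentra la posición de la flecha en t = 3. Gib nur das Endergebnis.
La respuesta es 111.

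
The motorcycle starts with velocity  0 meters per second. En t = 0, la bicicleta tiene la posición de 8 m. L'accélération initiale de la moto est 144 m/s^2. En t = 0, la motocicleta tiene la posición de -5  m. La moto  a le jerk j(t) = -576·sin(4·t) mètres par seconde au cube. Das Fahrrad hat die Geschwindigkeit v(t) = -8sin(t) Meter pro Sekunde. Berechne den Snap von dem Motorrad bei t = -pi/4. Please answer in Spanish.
Para resolver esto, necesitamos tomar 1 derivada de nuestra ecuación de la sacudida j(t) = -576·sin(4·t). La derivada de la sacudida da el snap: s(t) = -2304·cos(4·t). Usando s(t) = -2304·cos(4·t) y sustituyendo t = -pi/4, encontramos s = 2304.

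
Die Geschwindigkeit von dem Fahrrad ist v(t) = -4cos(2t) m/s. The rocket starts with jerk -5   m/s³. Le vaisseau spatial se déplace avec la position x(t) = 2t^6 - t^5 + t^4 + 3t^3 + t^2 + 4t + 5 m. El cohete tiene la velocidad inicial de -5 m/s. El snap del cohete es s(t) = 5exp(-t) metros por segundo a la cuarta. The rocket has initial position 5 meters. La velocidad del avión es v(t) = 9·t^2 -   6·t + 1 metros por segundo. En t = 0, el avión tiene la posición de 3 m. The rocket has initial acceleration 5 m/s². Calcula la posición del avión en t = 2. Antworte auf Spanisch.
Necesitamos integrar nuestra ecuación de la velocidad v(t) = 9·t^2 - 6·t + 1 1 vez. Tomando ∫v(t)dt y aplicando x(0) = 3, encontramos x(t) = 3·t^3 - 3·t^2 + t + 3. De la ecuación de la posición x(t) = 3·t^3 - 3·t^2 + t + 3, sustituimos t = 2 para obtener x = 17.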